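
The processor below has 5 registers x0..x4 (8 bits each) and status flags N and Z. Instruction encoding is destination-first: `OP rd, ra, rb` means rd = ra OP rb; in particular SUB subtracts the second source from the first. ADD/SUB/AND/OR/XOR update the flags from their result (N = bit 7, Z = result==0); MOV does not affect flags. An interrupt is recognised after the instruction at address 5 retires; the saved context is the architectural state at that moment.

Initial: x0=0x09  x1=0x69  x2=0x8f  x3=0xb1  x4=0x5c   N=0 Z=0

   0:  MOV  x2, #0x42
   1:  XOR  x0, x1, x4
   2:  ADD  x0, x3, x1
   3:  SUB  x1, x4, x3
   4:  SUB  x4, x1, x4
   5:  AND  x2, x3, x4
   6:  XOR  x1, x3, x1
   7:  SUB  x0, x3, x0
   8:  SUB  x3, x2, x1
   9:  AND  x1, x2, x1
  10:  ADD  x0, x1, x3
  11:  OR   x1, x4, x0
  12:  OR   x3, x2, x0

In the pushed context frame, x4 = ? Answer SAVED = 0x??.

after  0: x0=0x09 x1=0x69 x2=0x42 x3=0xb1 x4=0x5c  N=0 Z=0
after  1: x0=0x35 x1=0x69 x2=0x42 x3=0xb1 x4=0x5c  N=0 Z=0
after  2: x0=0x1a x1=0x69 x2=0x42 x3=0xb1 x4=0x5c  N=0 Z=0
after  3: x0=0x1a x1=0xab x2=0x42 x3=0xb1 x4=0x5c  N=1 Z=0
after  4: x0=0x1a x1=0xab x2=0x42 x3=0xb1 x4=0x4f  N=0 Z=0
after  5: x0=0x1a x1=0xab x2=0x01 x3=0xb1 x4=0x4f  N=0 Z=0
-- IRQ taken; context saved, return-PC = 6 --

SAVED = 0x4f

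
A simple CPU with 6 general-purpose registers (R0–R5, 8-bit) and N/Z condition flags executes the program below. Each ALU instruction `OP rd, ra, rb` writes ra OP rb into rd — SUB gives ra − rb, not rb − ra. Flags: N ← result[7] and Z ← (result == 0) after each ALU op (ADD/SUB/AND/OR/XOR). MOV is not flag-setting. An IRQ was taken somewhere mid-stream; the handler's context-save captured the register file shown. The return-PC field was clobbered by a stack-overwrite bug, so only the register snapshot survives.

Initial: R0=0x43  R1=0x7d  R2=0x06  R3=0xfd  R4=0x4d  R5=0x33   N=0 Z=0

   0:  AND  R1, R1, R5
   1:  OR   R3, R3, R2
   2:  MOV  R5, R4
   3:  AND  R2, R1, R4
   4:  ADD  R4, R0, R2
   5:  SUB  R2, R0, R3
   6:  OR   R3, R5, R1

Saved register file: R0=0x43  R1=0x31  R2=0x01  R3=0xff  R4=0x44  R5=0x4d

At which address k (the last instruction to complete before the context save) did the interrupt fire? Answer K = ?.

after  0: R0=0x43 R1=0x31 R2=0x06 R3=0xfd R4=0x4d R5=0x33  N=0 Z=0
after  1: R0=0x43 R1=0x31 R2=0x06 R3=0xff R4=0x4d R5=0x33  N=1 Z=0
after  2: R0=0x43 R1=0x31 R2=0x06 R3=0xff R4=0x4d R5=0x4d  N=1 Z=0
after  3: R0=0x43 R1=0x31 R2=0x01 R3=0xff R4=0x4d R5=0x4d  N=0 Z=0
after  4: R0=0x43 R1=0x31 R2=0x01 R3=0xff R4=0x44 R5=0x4d  N=0 Z=0
-- IRQ taken; context saved, return-PC = 5 --

K = 4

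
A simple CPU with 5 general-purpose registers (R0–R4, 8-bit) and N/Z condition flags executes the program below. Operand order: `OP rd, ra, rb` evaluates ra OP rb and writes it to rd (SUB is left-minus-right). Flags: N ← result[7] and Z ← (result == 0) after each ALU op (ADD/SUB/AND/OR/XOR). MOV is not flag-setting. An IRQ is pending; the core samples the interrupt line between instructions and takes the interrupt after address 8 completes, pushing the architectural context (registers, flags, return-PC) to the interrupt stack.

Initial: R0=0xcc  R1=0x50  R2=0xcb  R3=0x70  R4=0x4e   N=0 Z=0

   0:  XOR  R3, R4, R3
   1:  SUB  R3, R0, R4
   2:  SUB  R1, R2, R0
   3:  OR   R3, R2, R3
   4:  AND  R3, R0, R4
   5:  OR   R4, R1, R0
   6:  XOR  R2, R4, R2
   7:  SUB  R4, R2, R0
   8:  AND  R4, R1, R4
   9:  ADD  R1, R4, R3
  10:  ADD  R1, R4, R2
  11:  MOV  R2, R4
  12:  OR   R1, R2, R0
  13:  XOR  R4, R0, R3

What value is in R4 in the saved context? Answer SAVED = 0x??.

SAVED = 0x68

after  0: R0=0xcc R1=0x50 R2=0xcb R3=0x3e R4=0x4e  N=0 Z=0
after  1: R0=0xcc R1=0x50 R2=0xcb R3=0x7e R4=0x4e  N=0 Z=0
after  2: R0=0xcc R1=0xff R2=0xcb R3=0x7e R4=0x4e  N=1 Z=0
after  3: R0=0xcc R1=0xff R2=0xcb R3=0xff R4=0x4e  N=1 Z=0
after  4: R0=0xcc R1=0xff R2=0xcb R3=0x4c R4=0x4e  N=0 Z=0
after  5: R0=0xcc R1=0xff R2=0xcb R3=0x4c R4=0xff  N=1 Z=0
after  6: R0=0xcc R1=0xff R2=0x34 R3=0x4c R4=0xff  N=0 Z=0
after  7: R0=0xcc R1=0xff R2=0x34 R3=0x4c R4=0x68  N=0 Z=0
after  8: R0=0xcc R1=0xff R2=0x34 R3=0x4c R4=0x68  N=0 Z=0
-- IRQ taken; context saved, return-PC = 9 --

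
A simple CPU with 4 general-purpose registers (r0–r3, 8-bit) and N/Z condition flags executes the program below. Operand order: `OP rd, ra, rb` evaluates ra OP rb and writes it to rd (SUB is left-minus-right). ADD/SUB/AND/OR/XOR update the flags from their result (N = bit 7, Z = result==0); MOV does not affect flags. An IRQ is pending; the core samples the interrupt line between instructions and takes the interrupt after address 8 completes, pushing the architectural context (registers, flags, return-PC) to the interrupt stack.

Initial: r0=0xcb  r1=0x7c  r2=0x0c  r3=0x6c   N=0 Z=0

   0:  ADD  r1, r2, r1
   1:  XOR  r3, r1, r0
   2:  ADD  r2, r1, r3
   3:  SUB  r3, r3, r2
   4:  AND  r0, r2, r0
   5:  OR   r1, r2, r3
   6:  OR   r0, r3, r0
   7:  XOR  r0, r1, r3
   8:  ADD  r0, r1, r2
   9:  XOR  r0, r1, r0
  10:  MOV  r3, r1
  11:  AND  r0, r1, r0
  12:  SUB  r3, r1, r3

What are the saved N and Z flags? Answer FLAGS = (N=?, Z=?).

FLAGS = (N=1, Z=0)

after  0: r0=0xcb r1=0x88 r2=0x0c r3=0x6c  N=1 Z=0
after  1: r0=0xcb r1=0x88 r2=0x0c r3=0x43  N=0 Z=0
after  2: r0=0xcb r1=0x88 r2=0xcb r3=0x43  N=1 Z=0
after  3: r0=0xcb r1=0x88 r2=0xcb r3=0x78  N=0 Z=0
after  4: r0=0xcb r1=0x88 r2=0xcb r3=0x78  N=1 Z=0
after  5: r0=0xcb r1=0xfb r2=0xcb r3=0x78  N=1 Z=0
after  6: r0=0xfb r1=0xfb r2=0xcb r3=0x78  N=1 Z=0
after  7: r0=0x83 r1=0xfb r2=0xcb r3=0x78  N=1 Z=0
after  8: r0=0xc6 r1=0xfb r2=0xcb r3=0x78  N=1 Z=0
-- IRQ taken; context saved, return-PC = 9 --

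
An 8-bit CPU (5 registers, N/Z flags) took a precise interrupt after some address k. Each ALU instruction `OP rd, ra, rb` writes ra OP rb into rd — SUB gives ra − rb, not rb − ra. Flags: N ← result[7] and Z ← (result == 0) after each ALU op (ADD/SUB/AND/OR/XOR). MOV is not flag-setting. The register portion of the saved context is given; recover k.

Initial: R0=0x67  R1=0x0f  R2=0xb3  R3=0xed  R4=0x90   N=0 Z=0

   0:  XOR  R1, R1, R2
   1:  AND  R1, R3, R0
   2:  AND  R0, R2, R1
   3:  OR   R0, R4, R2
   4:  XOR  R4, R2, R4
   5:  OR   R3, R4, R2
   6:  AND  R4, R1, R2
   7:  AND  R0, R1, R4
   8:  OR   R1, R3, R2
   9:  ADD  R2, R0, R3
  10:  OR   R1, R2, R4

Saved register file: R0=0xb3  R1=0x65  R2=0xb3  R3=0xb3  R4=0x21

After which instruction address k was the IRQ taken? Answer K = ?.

after  0: R0=0x67 R1=0xbc R2=0xb3 R3=0xed R4=0x90  N=1 Z=0
after  1: R0=0x67 R1=0x65 R2=0xb3 R3=0xed R4=0x90  N=0 Z=0
after  2: R0=0x21 R1=0x65 R2=0xb3 R3=0xed R4=0x90  N=0 Z=0
after  3: R0=0xb3 R1=0x65 R2=0xb3 R3=0xed R4=0x90  N=1 Z=0
after  4: R0=0xb3 R1=0x65 R2=0xb3 R3=0xed R4=0x23  N=0 Z=0
after  5: R0=0xb3 R1=0x65 R2=0xb3 R3=0xb3 R4=0x23  N=1 Z=0
after  6: R0=0xb3 R1=0x65 R2=0xb3 R3=0xb3 R4=0x21  N=0 Z=0
-- IRQ taken; context saved, return-PC = 7 --

K = 6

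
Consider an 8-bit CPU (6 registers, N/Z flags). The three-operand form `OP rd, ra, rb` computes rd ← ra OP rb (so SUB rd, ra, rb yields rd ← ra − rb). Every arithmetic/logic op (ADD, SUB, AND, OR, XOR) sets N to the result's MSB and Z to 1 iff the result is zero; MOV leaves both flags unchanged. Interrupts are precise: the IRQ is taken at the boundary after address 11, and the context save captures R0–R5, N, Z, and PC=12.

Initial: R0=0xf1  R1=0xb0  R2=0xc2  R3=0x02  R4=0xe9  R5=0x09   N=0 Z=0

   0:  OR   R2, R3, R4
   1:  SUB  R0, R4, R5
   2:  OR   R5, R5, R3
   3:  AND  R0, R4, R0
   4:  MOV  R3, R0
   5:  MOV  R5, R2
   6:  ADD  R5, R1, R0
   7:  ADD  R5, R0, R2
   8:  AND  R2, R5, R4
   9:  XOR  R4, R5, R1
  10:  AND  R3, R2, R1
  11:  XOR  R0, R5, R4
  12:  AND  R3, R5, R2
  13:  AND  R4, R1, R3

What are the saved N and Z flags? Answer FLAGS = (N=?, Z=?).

FLAGS = (N=1, Z=0)

after  0: R0=0xf1 R1=0xb0 R2=0xeb R3=0x02 R4=0xe9 R5=0x09  N=1 Z=0
after  1: R0=0xe0 R1=0xb0 R2=0xeb R3=0x02 R4=0xe9 R5=0x09  N=1 Z=0
after  2: R0=0xe0 R1=0xb0 R2=0xeb R3=0x02 R4=0xe9 R5=0x0b  N=0 Z=0
after  3: R0=0xe0 R1=0xb0 R2=0xeb R3=0x02 R4=0xe9 R5=0x0b  N=1 Z=0
after  4: R0=0xe0 R1=0xb0 R2=0xeb R3=0xe0 R4=0xe9 R5=0x0b  N=1 Z=0
after  5: R0=0xe0 R1=0xb0 R2=0xeb R3=0xe0 R4=0xe9 R5=0xeb  N=1 Z=0
after  6: R0=0xe0 R1=0xb0 R2=0xeb R3=0xe0 R4=0xe9 R5=0x90  N=1 Z=0
after  7: R0=0xe0 R1=0xb0 R2=0xeb R3=0xe0 R4=0xe9 R5=0xcb  N=1 Z=0
after  8: R0=0xe0 R1=0xb0 R2=0xc9 R3=0xe0 R4=0xe9 R5=0xcb  N=1 Z=0
after  9: R0=0xe0 R1=0xb0 R2=0xc9 R3=0xe0 R4=0x7b R5=0xcb  N=0 Z=0
after 10: R0=0xe0 R1=0xb0 R2=0xc9 R3=0x80 R4=0x7b R5=0xcb  N=1 Z=0
after 11: R0=0xb0 R1=0xb0 R2=0xc9 R3=0x80 R4=0x7b R5=0xcb  N=1 Z=0
-- IRQ taken; context saved, return-PC = 12 --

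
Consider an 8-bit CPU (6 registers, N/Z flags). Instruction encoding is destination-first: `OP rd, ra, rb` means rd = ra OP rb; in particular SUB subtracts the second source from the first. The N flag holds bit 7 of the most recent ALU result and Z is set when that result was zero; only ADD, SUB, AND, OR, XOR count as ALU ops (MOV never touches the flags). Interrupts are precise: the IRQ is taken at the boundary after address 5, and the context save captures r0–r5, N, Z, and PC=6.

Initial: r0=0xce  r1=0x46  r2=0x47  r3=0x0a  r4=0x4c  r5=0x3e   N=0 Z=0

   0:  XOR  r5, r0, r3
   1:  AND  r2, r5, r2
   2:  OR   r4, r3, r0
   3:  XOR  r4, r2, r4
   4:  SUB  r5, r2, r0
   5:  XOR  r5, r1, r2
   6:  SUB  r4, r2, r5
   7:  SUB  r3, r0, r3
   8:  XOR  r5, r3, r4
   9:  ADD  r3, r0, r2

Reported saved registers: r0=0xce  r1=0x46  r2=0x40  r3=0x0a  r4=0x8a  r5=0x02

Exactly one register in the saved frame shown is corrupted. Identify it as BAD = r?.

BAD = r2

after  0: r0=0xce r1=0x46 r2=0x47 r3=0x0a r4=0x4c r5=0xc4  N=1 Z=0
after  1: r0=0xce r1=0x46 r2=0x44 r3=0x0a r4=0x4c r5=0xc4  N=0 Z=0
after  2: r0=0xce r1=0x46 r2=0x44 r3=0x0a r4=0xce r5=0xc4  N=1 Z=0
after  3: r0=0xce r1=0x46 r2=0x44 r3=0x0a r4=0x8a r5=0xc4  N=1 Z=0
after  4: r0=0xce r1=0x46 r2=0x44 r3=0x0a r4=0x8a r5=0x76  N=0 Z=0
after  5: r0=0xce r1=0x46 r2=0x44 r3=0x0a r4=0x8a r5=0x02  N=0 Z=0
-- IRQ taken; context saved, return-PC = 6 --
mismatch: r2: reported 0x40 vs actual 0x44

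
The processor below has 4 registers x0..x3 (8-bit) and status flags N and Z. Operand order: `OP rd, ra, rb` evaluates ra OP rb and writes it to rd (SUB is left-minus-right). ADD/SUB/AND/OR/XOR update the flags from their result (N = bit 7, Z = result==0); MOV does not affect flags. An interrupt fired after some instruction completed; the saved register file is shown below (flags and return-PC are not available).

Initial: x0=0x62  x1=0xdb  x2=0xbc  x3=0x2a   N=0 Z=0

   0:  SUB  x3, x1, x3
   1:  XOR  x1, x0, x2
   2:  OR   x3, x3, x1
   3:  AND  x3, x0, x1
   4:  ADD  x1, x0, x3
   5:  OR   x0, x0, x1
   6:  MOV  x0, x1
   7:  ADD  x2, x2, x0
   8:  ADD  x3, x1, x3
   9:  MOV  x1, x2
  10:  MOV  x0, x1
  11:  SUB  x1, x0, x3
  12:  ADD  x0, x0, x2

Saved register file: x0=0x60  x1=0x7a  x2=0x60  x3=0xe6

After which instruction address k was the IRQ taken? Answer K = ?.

after  0: x0=0x62 x1=0xdb x2=0xbc x3=0xb1  N=1 Z=0
after  1: x0=0x62 x1=0xde x2=0xbc x3=0xb1  N=1 Z=0
after  2: x0=0x62 x1=0xde x2=0xbc x3=0xff  N=1 Z=0
after  3: x0=0x62 x1=0xde x2=0xbc x3=0x42  N=0 Z=0
after  4: x0=0x62 x1=0xa4 x2=0xbc x3=0x42  N=1 Z=0
after  5: x0=0xe6 x1=0xa4 x2=0xbc x3=0x42  N=1 Z=0
after  6: x0=0xa4 x1=0xa4 x2=0xbc x3=0x42  N=1 Z=0
after  7: x0=0xa4 x1=0xa4 x2=0x60 x3=0x42  N=0 Z=0
after  8: x0=0xa4 x1=0xa4 x2=0x60 x3=0xe6  N=1 Z=0
after  9: x0=0xa4 x1=0x60 x2=0x60 x3=0xe6  N=1 Z=0
after 10: x0=0x60 x1=0x60 x2=0x60 x3=0xe6  N=1 Z=0
after 11: x0=0x60 x1=0x7a x2=0x60 x3=0xe6  N=0 Z=0
-- IRQ taken; context saved, return-PC = 12 --

K = 11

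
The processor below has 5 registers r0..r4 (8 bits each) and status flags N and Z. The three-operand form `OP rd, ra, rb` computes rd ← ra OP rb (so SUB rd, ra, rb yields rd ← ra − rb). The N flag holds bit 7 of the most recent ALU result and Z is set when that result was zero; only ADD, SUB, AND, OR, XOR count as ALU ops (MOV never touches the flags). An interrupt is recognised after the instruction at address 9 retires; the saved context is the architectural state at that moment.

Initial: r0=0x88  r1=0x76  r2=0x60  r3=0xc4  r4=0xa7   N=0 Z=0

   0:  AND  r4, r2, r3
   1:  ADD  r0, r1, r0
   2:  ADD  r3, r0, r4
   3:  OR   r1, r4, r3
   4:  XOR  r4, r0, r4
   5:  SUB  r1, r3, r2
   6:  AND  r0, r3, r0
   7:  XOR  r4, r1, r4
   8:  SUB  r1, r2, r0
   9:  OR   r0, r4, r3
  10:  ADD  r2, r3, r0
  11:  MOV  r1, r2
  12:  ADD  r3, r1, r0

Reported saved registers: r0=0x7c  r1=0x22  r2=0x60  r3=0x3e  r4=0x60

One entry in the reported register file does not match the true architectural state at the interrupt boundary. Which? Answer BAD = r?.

after  0: r0=0x88 r1=0x76 r2=0x60 r3=0xc4 r4=0x40  N=0 Z=0
after  1: r0=0xfe r1=0x76 r2=0x60 r3=0xc4 r4=0x40  N=1 Z=0
after  2: r0=0xfe r1=0x76 r2=0x60 r3=0x3e r4=0x40  N=0 Z=0
after  3: r0=0xfe r1=0x7e r2=0x60 r3=0x3e r4=0x40  N=0 Z=0
after  4: r0=0xfe r1=0x7e r2=0x60 r3=0x3e r4=0xbe  N=1 Z=0
after  5: r0=0xfe r1=0xde r2=0x60 r3=0x3e r4=0xbe  N=1 Z=0
after  6: r0=0x3e r1=0xde r2=0x60 r3=0x3e r4=0xbe  N=0 Z=0
after  7: r0=0x3e r1=0xde r2=0x60 r3=0x3e r4=0x60  N=0 Z=0
after  8: r0=0x3e r1=0x22 r2=0x60 r3=0x3e r4=0x60  N=0 Z=0
after  9: r0=0x7e r1=0x22 r2=0x60 r3=0x3e r4=0x60  N=0 Z=0
-- IRQ taken; context saved, return-PC = 10 --
mismatch: r0: reported 0x7c vs actual 0x7e

BAD = r0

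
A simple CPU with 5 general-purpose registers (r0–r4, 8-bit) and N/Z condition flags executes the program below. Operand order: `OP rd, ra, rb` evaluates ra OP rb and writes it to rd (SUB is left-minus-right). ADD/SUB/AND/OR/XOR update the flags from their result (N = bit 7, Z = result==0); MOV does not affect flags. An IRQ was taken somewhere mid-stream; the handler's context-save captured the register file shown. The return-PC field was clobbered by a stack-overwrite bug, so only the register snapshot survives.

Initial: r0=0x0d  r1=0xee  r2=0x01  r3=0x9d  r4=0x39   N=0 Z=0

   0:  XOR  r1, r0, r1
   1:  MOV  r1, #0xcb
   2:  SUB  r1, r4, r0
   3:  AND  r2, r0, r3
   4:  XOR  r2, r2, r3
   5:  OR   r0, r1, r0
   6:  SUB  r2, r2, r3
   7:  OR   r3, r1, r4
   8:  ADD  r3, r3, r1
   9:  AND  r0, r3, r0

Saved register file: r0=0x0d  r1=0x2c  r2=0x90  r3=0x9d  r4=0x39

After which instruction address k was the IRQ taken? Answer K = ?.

K = 4

after  0: r0=0x0d r1=0xe3 r2=0x01 r3=0x9d r4=0x39  N=1 Z=0
after  1: r0=0x0d r1=0xcb r2=0x01 r3=0x9d r4=0x39  N=1 Z=0
after  2: r0=0x0d r1=0x2c r2=0x01 r3=0x9d r4=0x39  N=0 Z=0
after  3: r0=0x0d r1=0x2c r2=0x0d r3=0x9d r4=0x39  N=0 Z=0
after  4: r0=0x0d r1=0x2c r2=0x90 r3=0x9d r4=0x39  N=1 Z=0
-- IRQ taken; context saved, return-PC = 5 --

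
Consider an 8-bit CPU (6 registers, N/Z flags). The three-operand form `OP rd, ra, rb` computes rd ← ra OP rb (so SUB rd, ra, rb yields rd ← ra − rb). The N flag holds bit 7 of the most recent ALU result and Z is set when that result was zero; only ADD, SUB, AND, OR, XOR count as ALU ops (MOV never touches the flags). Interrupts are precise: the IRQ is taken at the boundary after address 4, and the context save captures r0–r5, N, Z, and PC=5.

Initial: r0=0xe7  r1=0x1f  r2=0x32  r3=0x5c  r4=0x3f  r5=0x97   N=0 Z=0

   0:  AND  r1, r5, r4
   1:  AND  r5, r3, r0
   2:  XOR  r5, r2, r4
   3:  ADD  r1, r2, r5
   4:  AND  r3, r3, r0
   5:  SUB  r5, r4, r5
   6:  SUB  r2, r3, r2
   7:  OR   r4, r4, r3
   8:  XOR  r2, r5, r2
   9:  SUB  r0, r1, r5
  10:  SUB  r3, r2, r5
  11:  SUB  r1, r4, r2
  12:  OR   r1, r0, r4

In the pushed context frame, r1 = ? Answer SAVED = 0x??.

after  0: r0=0xe7 r1=0x17 r2=0x32 r3=0x5c r4=0x3f r5=0x97  N=0 Z=0
after  1: r0=0xe7 r1=0x17 r2=0x32 r3=0x5c r4=0x3f r5=0x44  N=0 Z=0
after  2: r0=0xe7 r1=0x17 r2=0x32 r3=0x5c r4=0x3f r5=0x0d  N=0 Z=0
after  3: r0=0xe7 r1=0x3f r2=0x32 r3=0x5c r4=0x3f r5=0x0d  N=0 Z=0
after  4: r0=0xe7 r1=0x3f r2=0x32 r3=0x44 r4=0x3f r5=0x0d  N=0 Z=0
-- IRQ taken; context saved, return-PC = 5 --

SAVED = 0x3f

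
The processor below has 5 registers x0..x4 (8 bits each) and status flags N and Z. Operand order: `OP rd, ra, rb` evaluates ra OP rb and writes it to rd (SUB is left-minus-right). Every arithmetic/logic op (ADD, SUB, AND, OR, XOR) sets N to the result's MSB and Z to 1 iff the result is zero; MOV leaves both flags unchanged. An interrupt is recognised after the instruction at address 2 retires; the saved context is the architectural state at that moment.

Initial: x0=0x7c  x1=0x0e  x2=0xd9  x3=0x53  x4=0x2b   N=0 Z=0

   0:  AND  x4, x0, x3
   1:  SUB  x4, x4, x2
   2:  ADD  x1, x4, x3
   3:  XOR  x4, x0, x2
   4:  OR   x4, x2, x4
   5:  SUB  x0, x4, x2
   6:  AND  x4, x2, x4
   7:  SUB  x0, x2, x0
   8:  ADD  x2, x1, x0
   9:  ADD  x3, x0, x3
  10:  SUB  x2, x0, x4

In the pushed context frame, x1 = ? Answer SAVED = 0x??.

after  0: x0=0x7c x1=0x0e x2=0xd9 x3=0x53 x4=0x50  N=0 Z=0
after  1: x0=0x7c x1=0x0e x2=0xd9 x3=0x53 x4=0x77  N=0 Z=0
after  2: x0=0x7c x1=0xca x2=0xd9 x3=0x53 x4=0x77  N=1 Z=0
-- IRQ taken; context saved, return-PC = 3 --

SAVED = 0xca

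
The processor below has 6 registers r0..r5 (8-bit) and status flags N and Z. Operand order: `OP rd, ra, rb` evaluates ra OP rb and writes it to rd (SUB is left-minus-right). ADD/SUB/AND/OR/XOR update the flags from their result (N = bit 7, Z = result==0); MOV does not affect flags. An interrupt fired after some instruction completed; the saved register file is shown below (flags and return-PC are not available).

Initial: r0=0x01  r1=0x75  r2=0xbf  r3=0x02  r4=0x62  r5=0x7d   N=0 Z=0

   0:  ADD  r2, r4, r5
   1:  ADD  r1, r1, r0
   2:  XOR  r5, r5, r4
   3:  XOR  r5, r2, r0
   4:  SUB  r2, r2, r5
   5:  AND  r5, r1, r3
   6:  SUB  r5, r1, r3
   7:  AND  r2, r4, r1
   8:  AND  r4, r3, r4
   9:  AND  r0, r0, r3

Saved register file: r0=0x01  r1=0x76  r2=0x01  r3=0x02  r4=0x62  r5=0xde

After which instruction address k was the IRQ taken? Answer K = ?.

after  0: r0=0x01 r1=0x75 r2=0xdf r3=0x02 r4=0x62 r5=0x7d  N=1 Z=0
after  1: r0=0x01 r1=0x76 r2=0xdf r3=0x02 r4=0x62 r5=0x7d  N=0 Z=0
after  2: r0=0x01 r1=0x76 r2=0xdf r3=0x02 r4=0x62 r5=0x1f  N=0 Z=0
after  3: r0=0x01 r1=0x76 r2=0xdf r3=0x02 r4=0x62 r5=0xde  N=1 Z=0
after  4: r0=0x01 r1=0x76 r2=0x01 r3=0x02 r4=0x62 r5=0xde  N=0 Z=0
-- IRQ taken; context saved, return-PC = 5 --

K = 4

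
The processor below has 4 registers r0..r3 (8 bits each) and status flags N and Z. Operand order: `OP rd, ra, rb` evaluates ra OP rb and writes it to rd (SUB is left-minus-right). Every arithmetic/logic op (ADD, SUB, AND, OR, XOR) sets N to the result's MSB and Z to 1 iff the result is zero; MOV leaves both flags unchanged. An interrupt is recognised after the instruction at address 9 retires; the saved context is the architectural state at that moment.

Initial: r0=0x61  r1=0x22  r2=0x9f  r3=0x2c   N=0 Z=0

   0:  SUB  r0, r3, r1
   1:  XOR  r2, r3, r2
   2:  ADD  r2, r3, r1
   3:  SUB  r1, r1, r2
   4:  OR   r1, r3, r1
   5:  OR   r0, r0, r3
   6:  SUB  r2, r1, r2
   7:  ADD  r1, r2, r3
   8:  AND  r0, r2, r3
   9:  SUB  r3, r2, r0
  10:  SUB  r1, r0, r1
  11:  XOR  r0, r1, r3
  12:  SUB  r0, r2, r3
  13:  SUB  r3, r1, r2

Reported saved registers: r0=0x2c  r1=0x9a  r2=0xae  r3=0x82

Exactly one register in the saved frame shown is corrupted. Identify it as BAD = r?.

BAD = r1

after  0: r0=0x0a r1=0x22 r2=0x9f r3=0x2c  N=0 Z=0
after  1: r0=0x0a r1=0x22 r2=0xb3 r3=0x2c  N=1 Z=0
after  2: r0=0x0a r1=0x22 r2=0x4e r3=0x2c  N=0 Z=0
after  3: r0=0x0a r1=0xd4 r2=0x4e r3=0x2c  N=1 Z=0
after  4: r0=0x0a r1=0xfc r2=0x4e r3=0x2c  N=1 Z=0
after  5: r0=0x2e r1=0xfc r2=0x4e r3=0x2c  N=0 Z=0
after  6: r0=0x2e r1=0xfc r2=0xae r3=0x2c  N=1 Z=0
after  7: r0=0x2e r1=0xda r2=0xae r3=0x2c  N=1 Z=0
after  8: r0=0x2c r1=0xda r2=0xae r3=0x2c  N=0 Z=0
after  9: r0=0x2c r1=0xda r2=0xae r3=0x82  N=1 Z=0
-- IRQ taken; context saved, return-PC = 10 --
mismatch: r1: reported 0x9a vs actual 0xda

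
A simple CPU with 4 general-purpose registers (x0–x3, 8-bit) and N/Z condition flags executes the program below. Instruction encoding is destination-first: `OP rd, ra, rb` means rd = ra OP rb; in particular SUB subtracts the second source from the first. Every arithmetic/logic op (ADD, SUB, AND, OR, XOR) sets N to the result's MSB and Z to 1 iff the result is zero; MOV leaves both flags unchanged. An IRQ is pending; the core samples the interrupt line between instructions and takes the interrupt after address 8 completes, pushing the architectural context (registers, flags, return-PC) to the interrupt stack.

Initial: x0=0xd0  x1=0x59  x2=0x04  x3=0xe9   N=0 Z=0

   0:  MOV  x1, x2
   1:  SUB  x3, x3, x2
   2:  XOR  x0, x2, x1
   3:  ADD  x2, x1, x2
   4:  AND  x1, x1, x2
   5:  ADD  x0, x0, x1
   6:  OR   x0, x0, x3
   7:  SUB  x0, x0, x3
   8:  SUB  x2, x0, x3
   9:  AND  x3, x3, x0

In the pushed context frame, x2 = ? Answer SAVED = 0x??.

after  0: x0=0xd0 x1=0x04 x2=0x04 x3=0xe9  N=0 Z=0
after  1: x0=0xd0 x1=0x04 x2=0x04 x3=0xe5  N=1 Z=0
after  2: x0=0x00 x1=0x04 x2=0x04 x3=0xe5  N=0 Z=1
after  3: x0=0x00 x1=0x04 x2=0x08 x3=0xe5  N=0 Z=0
after  4: x0=0x00 x1=0x00 x2=0x08 x3=0xe5  N=0 Z=1
after  5: x0=0x00 x1=0x00 x2=0x08 x3=0xe5  N=0 Z=1
after  6: x0=0xe5 x1=0x00 x2=0x08 x3=0xe5  N=1 Z=0
after  7: x0=0x00 x1=0x00 x2=0x08 x3=0xe5  N=0 Z=1
after  8: x0=0x00 x1=0x00 x2=0x1b x3=0xe5  N=0 Z=0
-- IRQ taken; context saved, return-PC = 9 --

SAVED = 0x1b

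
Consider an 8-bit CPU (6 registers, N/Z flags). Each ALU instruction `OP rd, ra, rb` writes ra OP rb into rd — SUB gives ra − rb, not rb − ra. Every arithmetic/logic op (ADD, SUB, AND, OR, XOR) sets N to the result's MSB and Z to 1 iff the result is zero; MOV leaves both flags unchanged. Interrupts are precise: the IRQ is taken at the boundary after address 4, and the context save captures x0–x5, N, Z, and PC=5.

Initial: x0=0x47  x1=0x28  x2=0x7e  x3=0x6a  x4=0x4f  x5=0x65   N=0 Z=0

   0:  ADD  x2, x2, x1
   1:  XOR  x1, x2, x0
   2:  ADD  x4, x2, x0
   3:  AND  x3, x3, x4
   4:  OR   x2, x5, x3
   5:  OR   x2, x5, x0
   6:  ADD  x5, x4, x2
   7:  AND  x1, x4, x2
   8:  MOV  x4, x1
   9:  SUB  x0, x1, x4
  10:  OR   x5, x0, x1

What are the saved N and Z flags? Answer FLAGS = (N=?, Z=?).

FLAGS = (N=0, Z=0)

after  0: x0=0x47 x1=0x28 x2=0xa6 x3=0x6a x4=0x4f x5=0x65  N=1 Z=0
after  1: x0=0x47 x1=0xe1 x2=0xa6 x3=0x6a x4=0x4f x5=0x65  N=1 Z=0
after  2: x0=0x47 x1=0xe1 x2=0xa6 x3=0x6a x4=0xed x5=0x65  N=1 Z=0
after  3: x0=0x47 x1=0xe1 x2=0xa6 x3=0x68 x4=0xed x5=0x65  N=0 Z=0
after  4: x0=0x47 x1=0xe1 x2=0x6d x3=0x68 x4=0xed x5=0x65  N=0 Z=0
-- IRQ taken; context saved, return-PC = 5 --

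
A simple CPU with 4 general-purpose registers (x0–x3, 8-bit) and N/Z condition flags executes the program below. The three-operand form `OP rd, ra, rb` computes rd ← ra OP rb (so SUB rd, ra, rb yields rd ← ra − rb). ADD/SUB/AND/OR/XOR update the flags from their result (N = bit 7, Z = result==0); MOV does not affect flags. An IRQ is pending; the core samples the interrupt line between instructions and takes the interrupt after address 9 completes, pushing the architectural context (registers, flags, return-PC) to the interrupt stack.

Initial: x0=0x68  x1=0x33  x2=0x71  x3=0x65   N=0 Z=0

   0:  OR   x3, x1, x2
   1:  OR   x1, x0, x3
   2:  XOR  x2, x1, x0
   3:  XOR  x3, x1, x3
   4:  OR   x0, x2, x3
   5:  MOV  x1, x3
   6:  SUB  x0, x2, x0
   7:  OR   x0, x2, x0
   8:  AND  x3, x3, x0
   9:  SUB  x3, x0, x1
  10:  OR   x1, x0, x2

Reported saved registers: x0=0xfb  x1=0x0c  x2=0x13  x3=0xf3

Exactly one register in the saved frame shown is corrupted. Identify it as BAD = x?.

BAD = x1

after  0: x0=0x68 x1=0x33 x2=0x71 x3=0x73  N=0 Z=0
after  1: x0=0x68 x1=0x7b x2=0x71 x3=0x73  N=0 Z=0
after  2: x0=0x68 x1=0x7b x2=0x13 x3=0x73  N=0 Z=0
after  3: x0=0x68 x1=0x7b x2=0x13 x3=0x08  N=0 Z=0
after  4: x0=0x1b x1=0x7b x2=0x13 x3=0x08  N=0 Z=0
after  5: x0=0x1b x1=0x08 x2=0x13 x3=0x08  N=0 Z=0
after  6: x0=0xf8 x1=0x08 x2=0x13 x3=0x08  N=1 Z=0
after  7: x0=0xfb x1=0x08 x2=0x13 x3=0x08  N=1 Z=0
after  8: x0=0xfb x1=0x08 x2=0x13 x3=0x08  N=0 Z=0
after  9: x0=0xfb x1=0x08 x2=0x13 x3=0xf3  N=1 Z=0
-- IRQ taken; context saved, return-PC = 10 --
mismatch: x1: reported 0x0c vs actual 0x08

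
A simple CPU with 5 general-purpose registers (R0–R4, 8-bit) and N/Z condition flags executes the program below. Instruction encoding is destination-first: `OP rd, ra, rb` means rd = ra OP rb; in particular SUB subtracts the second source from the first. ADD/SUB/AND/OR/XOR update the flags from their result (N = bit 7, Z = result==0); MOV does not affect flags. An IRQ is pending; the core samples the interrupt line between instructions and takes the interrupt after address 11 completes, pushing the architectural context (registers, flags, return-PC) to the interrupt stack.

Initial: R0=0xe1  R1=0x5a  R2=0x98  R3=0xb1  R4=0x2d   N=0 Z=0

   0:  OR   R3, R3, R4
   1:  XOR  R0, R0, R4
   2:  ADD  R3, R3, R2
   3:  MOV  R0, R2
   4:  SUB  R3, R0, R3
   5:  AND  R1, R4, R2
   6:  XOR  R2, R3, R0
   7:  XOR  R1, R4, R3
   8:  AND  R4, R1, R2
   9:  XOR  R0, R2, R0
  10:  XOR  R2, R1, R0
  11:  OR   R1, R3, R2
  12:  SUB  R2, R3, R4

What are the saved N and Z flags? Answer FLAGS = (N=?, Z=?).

after  0: R0=0xe1 R1=0x5a R2=0x98 R3=0xbd R4=0x2d  N=1 Z=0
after  1: R0=0xcc R1=0x5a R2=0x98 R3=0xbd R4=0x2d  N=1 Z=0
after  2: R0=0xcc R1=0x5a R2=0x98 R3=0x55 R4=0x2d  N=0 Z=0
after  3: R0=0x98 R1=0x5a R2=0x98 R3=0x55 R4=0x2d  N=0 Z=0
after  4: R0=0x98 R1=0x5a R2=0x98 R3=0x43 R4=0x2d  N=0 Z=0
after  5: R0=0x98 R1=0x08 R2=0x98 R3=0x43 R4=0x2d  N=0 Z=0
after  6: R0=0x98 R1=0x08 R2=0xdb R3=0x43 R4=0x2d  N=1 Z=0
after  7: R0=0x98 R1=0x6e R2=0xdb R3=0x43 R4=0x2d  N=0 Z=0
after  8: R0=0x98 R1=0x6e R2=0xdb R3=0x43 R4=0x4a  N=0 Z=0
after  9: R0=0x43 R1=0x6e R2=0xdb R3=0x43 R4=0x4a  N=0 Z=0
after 10: R0=0x43 R1=0x6e R2=0x2d R3=0x43 R4=0x4a  N=0 Z=0
after 11: R0=0x43 R1=0x6f R2=0x2d R3=0x43 R4=0x4a  N=0 Z=0
-- IRQ taken; context saved, return-PC = 12 --

FLAGS = (N=0, Z=0)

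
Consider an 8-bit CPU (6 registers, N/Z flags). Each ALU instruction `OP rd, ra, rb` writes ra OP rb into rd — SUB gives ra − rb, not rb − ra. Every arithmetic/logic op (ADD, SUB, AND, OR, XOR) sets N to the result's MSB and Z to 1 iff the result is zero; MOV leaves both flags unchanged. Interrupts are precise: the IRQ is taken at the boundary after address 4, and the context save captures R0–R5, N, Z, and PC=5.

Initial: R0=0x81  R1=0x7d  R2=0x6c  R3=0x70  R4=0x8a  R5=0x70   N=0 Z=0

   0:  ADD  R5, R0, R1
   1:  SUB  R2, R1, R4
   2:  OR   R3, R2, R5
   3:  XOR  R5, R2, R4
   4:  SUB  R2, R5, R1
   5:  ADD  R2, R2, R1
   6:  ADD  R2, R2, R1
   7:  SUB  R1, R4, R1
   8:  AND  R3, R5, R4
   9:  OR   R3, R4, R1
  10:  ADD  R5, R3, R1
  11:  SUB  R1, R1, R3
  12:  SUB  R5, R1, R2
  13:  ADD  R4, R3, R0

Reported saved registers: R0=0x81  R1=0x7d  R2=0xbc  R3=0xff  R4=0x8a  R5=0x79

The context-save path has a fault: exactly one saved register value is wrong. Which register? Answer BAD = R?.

BAD = R2

after  0: R0=0x81 R1=0x7d R2=0x6c R3=0x70 R4=0x8a R5=0xfe  N=1 Z=0
after  1: R0=0x81 R1=0x7d R2=0xf3 R3=0x70 R4=0x8a R5=0xfe  N=1 Z=0
after  2: R0=0x81 R1=0x7d R2=0xf3 R3=0xff R4=0x8a R5=0xfe  N=1 Z=0
after  3: R0=0x81 R1=0x7d R2=0xf3 R3=0xff R4=0x8a R5=0x79  N=0 Z=0
after  4: R0=0x81 R1=0x7d R2=0xfc R3=0xff R4=0x8a R5=0x79  N=1 Z=0
-- IRQ taken; context saved, return-PC = 5 --
mismatch: R2: reported 0xbc vs actual 0xfc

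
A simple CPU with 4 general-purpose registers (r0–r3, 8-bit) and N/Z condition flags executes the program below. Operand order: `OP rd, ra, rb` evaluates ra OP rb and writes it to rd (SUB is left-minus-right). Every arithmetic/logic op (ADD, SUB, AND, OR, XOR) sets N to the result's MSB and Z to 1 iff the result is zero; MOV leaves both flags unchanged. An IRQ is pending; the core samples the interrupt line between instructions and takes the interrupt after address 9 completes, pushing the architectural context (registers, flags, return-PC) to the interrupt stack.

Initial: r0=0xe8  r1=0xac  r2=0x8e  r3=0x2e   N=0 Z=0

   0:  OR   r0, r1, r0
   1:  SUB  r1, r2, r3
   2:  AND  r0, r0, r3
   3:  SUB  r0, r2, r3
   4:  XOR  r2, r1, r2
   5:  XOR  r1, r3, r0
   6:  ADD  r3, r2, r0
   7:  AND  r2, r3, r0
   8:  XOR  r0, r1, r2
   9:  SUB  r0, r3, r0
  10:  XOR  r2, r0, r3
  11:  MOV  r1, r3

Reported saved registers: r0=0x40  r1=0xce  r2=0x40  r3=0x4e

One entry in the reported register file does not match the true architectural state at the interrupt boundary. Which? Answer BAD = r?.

BAD = r1

after  0: r0=0xec r1=0xac r2=0x8e r3=0x2e  N=1 Z=0
after  1: r0=0xec r1=0x60 r2=0x8e r3=0x2e  N=0 Z=0
after  2: r0=0x2c r1=0x60 r2=0x8e r3=0x2e  N=0 Z=0
after  3: r0=0x60 r1=0x60 r2=0x8e r3=0x2e  N=0 Z=0
after  4: r0=0x60 r1=0x60 r2=0xee r3=0x2e  N=1 Z=0
after  5: r0=0x60 r1=0x4e r2=0xee r3=0x2e  N=0 Z=0
after  6: r0=0x60 r1=0x4e r2=0xee r3=0x4e  N=0 Z=0
after  7: r0=0x60 r1=0x4e r2=0x40 r3=0x4e  N=0 Z=0
after  8: r0=0x0e r1=0x4e r2=0x40 r3=0x4e  N=0 Z=0
after  9: r0=0x40 r1=0x4e r2=0x40 r3=0x4e  N=0 Z=0
-- IRQ taken; context saved, return-PC = 10 --
mismatch: r1: reported 0xce vs actual 0x4e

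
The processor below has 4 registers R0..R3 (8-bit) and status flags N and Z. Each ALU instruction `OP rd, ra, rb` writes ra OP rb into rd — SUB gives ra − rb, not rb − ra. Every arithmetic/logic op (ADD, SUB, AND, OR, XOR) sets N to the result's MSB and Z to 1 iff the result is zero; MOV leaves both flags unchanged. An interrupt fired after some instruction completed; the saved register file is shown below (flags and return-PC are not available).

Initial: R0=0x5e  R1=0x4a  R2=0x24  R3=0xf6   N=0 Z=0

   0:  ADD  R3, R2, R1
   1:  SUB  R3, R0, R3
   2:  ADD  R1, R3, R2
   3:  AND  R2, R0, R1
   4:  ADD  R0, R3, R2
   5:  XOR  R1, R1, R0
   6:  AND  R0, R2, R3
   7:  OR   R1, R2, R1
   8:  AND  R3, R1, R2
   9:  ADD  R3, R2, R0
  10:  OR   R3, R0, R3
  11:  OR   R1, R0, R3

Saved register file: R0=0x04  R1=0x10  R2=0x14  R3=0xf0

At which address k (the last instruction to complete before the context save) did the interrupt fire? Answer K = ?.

K = 5

after  0: R0=0x5e R1=0x4a R2=0x24 R3=0x6e  N=0 Z=0
after  1: R0=0x5e R1=0x4a R2=0x24 R3=0xf0  N=1 Z=0
after  2: R0=0x5e R1=0x14 R2=0x24 R3=0xf0  N=0 Z=0
after  3: R0=0x5e R1=0x14 R2=0x14 R3=0xf0  N=0 Z=0
after  4: R0=0x04 R1=0x14 R2=0x14 R3=0xf0  N=0 Z=0
after  5: R0=0x04 R1=0x10 R2=0x14 R3=0xf0  N=0 Z=0
-- IRQ taken; context saved, return-PC = 6 --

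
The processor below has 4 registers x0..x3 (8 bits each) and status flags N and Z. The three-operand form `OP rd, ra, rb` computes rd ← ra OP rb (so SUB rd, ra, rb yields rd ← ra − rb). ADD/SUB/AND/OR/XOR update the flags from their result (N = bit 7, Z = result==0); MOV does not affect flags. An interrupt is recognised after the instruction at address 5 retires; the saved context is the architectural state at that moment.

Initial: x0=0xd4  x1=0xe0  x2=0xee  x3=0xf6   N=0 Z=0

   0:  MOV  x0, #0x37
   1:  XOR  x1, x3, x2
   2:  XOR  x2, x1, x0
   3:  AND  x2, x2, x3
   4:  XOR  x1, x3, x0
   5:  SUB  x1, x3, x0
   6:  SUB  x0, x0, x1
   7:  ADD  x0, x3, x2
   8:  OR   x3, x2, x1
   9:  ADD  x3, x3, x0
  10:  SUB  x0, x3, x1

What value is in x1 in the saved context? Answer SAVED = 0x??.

SAVED = 0xbf

after  0: x0=0x37 x1=0xe0 x2=0xee x3=0xf6  N=0 Z=0
after  1: x0=0x37 x1=0x18 x2=0xee x3=0xf6  N=0 Z=0
after  2: x0=0x37 x1=0x18 x2=0x2f x3=0xf6  N=0 Z=0
after  3: x0=0x37 x1=0x18 x2=0x26 x3=0xf6  N=0 Z=0
after  4: x0=0x37 x1=0xc1 x2=0x26 x3=0xf6  N=1 Z=0
after  5: x0=0x37 x1=0xbf x2=0x26 x3=0xf6  N=1 Z=0
-- IRQ taken; context saved, return-PC = 6 --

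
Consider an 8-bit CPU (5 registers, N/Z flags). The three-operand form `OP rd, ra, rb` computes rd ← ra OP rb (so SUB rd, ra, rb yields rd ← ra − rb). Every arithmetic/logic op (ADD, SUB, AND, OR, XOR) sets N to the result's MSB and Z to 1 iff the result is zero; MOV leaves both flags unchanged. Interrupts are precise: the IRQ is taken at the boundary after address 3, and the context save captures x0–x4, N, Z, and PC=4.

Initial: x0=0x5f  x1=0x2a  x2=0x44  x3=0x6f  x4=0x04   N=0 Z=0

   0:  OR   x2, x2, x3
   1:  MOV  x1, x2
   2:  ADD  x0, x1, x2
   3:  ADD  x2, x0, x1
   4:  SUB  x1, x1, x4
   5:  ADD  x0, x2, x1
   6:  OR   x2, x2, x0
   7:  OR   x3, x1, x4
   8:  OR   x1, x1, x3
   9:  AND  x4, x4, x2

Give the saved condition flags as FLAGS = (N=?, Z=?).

after  0: x0=0x5f x1=0x2a x2=0x6f x3=0x6f x4=0x04  N=0 Z=0
after  1: x0=0x5f x1=0x6f x2=0x6f x3=0x6f x4=0x04  N=0 Z=0
after  2: x0=0xde x1=0x6f x2=0x6f x3=0x6f x4=0x04  N=1 Z=0
after  3: x0=0xde x1=0x6f x2=0x4d x3=0x6f x4=0x04  N=0 Z=0
-- IRQ taken; context saved, return-PC = 4 --

FLAGS = (N=0, Z=0)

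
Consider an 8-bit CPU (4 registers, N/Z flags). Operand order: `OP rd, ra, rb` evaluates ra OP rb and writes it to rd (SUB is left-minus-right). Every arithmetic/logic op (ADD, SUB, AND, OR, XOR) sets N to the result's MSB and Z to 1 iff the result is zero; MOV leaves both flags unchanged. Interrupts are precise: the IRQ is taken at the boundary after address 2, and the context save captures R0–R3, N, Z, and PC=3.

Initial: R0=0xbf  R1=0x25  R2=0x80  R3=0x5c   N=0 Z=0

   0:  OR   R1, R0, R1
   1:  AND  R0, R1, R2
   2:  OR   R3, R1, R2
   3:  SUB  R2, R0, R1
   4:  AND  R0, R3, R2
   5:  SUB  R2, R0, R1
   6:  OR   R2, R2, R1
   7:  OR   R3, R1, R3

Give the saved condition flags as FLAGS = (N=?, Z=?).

after  0: R0=0xbf R1=0xbf R2=0x80 R3=0x5c  N=1 Z=0
after  1: R0=0x80 R1=0xbf R2=0x80 R3=0x5c  N=1 Z=0
after  2: R0=0x80 R1=0xbf R2=0x80 R3=0xbf  N=1 Z=0
-- IRQ taken; context saved, return-PC = 3 --

FLAGS = (N=1, Z=0)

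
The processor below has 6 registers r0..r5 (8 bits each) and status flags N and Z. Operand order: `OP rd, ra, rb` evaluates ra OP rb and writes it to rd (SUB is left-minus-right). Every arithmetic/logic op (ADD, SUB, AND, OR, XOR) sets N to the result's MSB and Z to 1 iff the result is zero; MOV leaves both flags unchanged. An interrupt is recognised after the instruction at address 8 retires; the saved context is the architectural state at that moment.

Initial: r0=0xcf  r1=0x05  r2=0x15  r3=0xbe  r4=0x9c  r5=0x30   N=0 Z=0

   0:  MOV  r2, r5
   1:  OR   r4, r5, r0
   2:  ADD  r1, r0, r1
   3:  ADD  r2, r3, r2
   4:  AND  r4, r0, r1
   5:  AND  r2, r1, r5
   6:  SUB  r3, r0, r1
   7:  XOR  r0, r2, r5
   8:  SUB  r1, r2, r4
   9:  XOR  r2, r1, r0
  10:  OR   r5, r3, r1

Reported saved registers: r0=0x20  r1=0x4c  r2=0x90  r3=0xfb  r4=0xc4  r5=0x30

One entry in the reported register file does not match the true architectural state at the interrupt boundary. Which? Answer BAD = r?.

after  0: r0=0xcf r1=0x05 r2=0x30 r3=0xbe r4=0x9c r5=0x30  N=0 Z=0
after  1: r0=0xcf r1=0x05 r2=0x30 r3=0xbe r4=0xff r5=0x30  N=1 Z=0
after  2: r0=0xcf r1=0xd4 r2=0x30 r3=0xbe r4=0xff r5=0x30  N=1 Z=0
after  3: r0=0xcf r1=0xd4 r2=0xee r3=0xbe r4=0xff r5=0x30  N=1 Z=0
after  4: r0=0xcf r1=0xd4 r2=0xee r3=0xbe r4=0xc4 r5=0x30  N=1 Z=0
after  5: r0=0xcf r1=0xd4 r2=0x10 r3=0xbe r4=0xc4 r5=0x30  N=0 Z=0
after  6: r0=0xcf r1=0xd4 r2=0x10 r3=0xfb r4=0xc4 r5=0x30  N=1 Z=0
after  7: r0=0x20 r1=0xd4 r2=0x10 r3=0xfb r4=0xc4 r5=0x30  N=0 Z=0
after  8: r0=0x20 r1=0x4c r2=0x10 r3=0xfb r4=0xc4 r5=0x30  N=0 Z=0
-- IRQ taken; context saved, return-PC = 9 --
mismatch: r2: reported 0x90 vs actual 0x10

BAD = r2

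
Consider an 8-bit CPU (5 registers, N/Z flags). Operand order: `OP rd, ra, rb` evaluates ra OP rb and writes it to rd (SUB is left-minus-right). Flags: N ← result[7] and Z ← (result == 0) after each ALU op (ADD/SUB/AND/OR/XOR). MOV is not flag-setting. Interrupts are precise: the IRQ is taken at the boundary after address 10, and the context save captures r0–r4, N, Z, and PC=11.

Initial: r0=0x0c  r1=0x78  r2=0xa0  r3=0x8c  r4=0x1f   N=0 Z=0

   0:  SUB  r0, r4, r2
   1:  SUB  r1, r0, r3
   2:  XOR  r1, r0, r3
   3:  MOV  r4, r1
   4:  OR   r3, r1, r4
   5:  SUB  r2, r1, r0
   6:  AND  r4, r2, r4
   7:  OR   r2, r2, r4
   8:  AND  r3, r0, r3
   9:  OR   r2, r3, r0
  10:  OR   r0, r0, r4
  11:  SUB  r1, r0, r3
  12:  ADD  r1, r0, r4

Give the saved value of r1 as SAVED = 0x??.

SAVED = 0xf3

after  0: r0=0x7f r1=0x78 r2=0xa0 r3=0x8c r4=0x1f  N=0 Z=0
after  1: r0=0x7f r1=0xf3 r2=0xa0 r3=0x8c r4=0x1f  N=1 Z=0
after  2: r0=0x7f r1=0xf3 r2=0xa0 r3=0x8c r4=0x1f  N=1 Z=0
after  3: r0=0x7f r1=0xf3 r2=0xa0 r3=0x8c r4=0xf3  N=1 Z=0
after  4: r0=0x7f r1=0xf3 r2=0xa0 r3=0xf3 r4=0xf3  N=1 Z=0
after  5: r0=0x7f r1=0xf3 r2=0x74 r3=0xf3 r4=0xf3  N=0 Z=0
after  6: r0=0x7f r1=0xf3 r2=0x74 r3=0xf3 r4=0x70  N=0 Z=0
after  7: r0=0x7f r1=0xf3 r2=0x74 r3=0xf3 r4=0x70  N=0 Z=0
after  8: r0=0x7f r1=0xf3 r2=0x74 r3=0x73 r4=0x70  N=0 Z=0
after  9: r0=0x7f r1=0xf3 r2=0x7f r3=0x73 r4=0x70  N=0 Z=0
after 10: r0=0x7f r1=0xf3 r2=0x7f r3=0x73 r4=0x70  N=0 Z=0
-- IRQ taken; context saved, return-PC = 11 --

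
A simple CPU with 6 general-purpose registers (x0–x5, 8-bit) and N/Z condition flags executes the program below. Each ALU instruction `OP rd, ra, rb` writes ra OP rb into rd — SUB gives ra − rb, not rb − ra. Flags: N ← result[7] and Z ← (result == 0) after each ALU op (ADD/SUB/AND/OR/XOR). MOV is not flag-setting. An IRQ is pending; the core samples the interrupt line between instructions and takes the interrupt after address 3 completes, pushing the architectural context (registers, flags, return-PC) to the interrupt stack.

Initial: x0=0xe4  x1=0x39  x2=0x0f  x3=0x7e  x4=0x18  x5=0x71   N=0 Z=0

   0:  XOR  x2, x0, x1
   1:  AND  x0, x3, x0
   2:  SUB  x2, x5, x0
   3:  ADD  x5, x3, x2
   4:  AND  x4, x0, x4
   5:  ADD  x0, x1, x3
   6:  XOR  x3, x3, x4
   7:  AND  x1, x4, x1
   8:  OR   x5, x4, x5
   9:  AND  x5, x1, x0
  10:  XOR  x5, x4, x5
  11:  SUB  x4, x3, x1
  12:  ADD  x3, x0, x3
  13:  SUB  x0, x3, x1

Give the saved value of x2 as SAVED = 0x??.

SAVED = 0x0d

after  0: x0=0xe4 x1=0x39 x2=0xdd x3=0x7e x4=0x18 x5=0x71  N=1 Z=0
after  1: x0=0x64 x1=0x39 x2=0xdd x3=0x7e x4=0x18 x5=0x71  N=0 Z=0
after  2: x0=0x64 x1=0x39 x2=0x0d x3=0x7e x4=0x18 x5=0x71  N=0 Z=0
after  3: x0=0x64 x1=0x39 x2=0x0d x3=0x7e x4=0x18 x5=0x8b  N=1 Z=0
-- IRQ taken; context saved, return-PC = 4 --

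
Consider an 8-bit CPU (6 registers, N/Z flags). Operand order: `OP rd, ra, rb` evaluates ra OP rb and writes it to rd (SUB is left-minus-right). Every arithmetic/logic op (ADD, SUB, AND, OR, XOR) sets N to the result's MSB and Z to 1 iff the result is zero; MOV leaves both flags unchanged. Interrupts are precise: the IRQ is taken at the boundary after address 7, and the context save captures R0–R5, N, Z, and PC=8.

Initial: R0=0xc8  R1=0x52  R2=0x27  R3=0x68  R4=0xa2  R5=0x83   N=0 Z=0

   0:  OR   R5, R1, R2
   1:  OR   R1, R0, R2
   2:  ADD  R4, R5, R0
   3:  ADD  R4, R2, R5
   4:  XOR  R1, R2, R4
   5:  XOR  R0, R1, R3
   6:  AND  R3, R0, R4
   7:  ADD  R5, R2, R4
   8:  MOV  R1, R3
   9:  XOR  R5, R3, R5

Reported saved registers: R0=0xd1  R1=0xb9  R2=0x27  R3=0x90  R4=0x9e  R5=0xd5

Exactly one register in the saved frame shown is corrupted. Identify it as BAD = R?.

BAD = R5

after  0: R0=0xc8 R1=0x52 R2=0x27 R3=0x68 R4=0xa2 R5=0x77  N=0 Z=0
after  1: R0=0xc8 R1=0xef R2=0x27 R3=0x68 R4=0xa2 R5=0x77  N=1 Z=0
after  2: R0=0xc8 R1=0xef R2=0x27 R3=0x68 R4=0x3f R5=0x77  N=0 Z=0
after  3: R0=0xc8 R1=0xef R2=0x27 R3=0x68 R4=0x9e R5=0x77  N=1 Z=0
after  4: R0=0xc8 R1=0xb9 R2=0x27 R3=0x68 R4=0x9e R5=0x77  N=1 Z=0
after  5: R0=0xd1 R1=0xb9 R2=0x27 R3=0x68 R4=0x9e R5=0x77  N=1 Z=0
after  6: R0=0xd1 R1=0xb9 R2=0x27 R3=0x90 R4=0x9e R5=0x77  N=1 Z=0
after  7: R0=0xd1 R1=0xb9 R2=0x27 R3=0x90 R4=0x9e R5=0xc5  N=1 Z=0
-- IRQ taken; context saved, return-PC = 8 --
mismatch: R5: reported 0xd5 vs actual 0xc5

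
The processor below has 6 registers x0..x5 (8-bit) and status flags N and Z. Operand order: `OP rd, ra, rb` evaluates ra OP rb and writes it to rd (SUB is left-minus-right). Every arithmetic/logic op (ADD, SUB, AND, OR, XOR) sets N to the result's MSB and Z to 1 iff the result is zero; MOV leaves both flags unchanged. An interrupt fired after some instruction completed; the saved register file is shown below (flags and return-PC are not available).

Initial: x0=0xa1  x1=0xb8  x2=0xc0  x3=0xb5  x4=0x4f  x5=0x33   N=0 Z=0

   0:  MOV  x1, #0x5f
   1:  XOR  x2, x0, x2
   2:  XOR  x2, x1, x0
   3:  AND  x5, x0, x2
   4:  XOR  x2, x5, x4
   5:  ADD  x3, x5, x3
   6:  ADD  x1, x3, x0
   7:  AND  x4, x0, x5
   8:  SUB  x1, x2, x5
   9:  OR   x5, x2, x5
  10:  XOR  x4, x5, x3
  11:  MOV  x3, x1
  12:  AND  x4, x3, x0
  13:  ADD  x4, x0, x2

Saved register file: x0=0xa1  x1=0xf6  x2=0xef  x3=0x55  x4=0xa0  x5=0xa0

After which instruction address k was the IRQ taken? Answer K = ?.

K = 7

after  0: x0=0xa1 x1=0x5f x2=0xc0 x3=0xb5 x4=0x4f x5=0x33  N=0 Z=0
after  1: x0=0xa1 x1=0x5f x2=0x61 x3=0xb5 x4=0x4f x5=0x33  N=0 Z=0
after  2: x0=0xa1 x1=0x5f x2=0xfe x3=0xb5 x4=0x4f x5=0x33  N=1 Z=0
after  3: x0=0xa1 x1=0x5f x2=0xfe x3=0xb5 x4=0x4f x5=0xa0  N=1 Z=0
after  4: x0=0xa1 x1=0x5f x2=0xef x3=0xb5 x4=0x4f x5=0xa0  N=1 Z=0
after  5: x0=0xa1 x1=0x5f x2=0xef x3=0x55 x4=0x4f x5=0xa0  N=0 Z=0
after  6: x0=0xa1 x1=0xf6 x2=0xef x3=0x55 x4=0x4f x5=0xa0  N=1 Z=0
after  7: x0=0xa1 x1=0xf6 x2=0xef x3=0x55 x4=0xa0 x5=0xa0  N=1 Z=0
-- IRQ taken; context saved, return-PC = 8 --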